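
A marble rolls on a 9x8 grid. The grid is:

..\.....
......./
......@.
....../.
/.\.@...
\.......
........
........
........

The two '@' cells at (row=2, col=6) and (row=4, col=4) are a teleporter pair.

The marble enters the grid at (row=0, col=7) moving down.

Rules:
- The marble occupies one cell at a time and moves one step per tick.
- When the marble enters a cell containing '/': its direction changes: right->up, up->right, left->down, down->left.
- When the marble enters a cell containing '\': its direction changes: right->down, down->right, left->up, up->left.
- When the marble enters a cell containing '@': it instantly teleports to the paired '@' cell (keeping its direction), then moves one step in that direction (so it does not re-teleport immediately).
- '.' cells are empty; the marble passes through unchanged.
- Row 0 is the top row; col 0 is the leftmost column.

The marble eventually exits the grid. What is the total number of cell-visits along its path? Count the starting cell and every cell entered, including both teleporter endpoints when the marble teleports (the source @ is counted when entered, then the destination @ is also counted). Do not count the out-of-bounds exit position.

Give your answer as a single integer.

Answer: 9

Derivation:
Step 1: enter (0,7), '.' pass, move down to (1,7)
Step 2: enter (1,7), '/' deflects down->left, move left to (1,6)
Step 3: enter (1,6), '.' pass, move left to (1,5)
Step 4: enter (1,5), '.' pass, move left to (1,4)
Step 5: enter (1,4), '.' pass, move left to (1,3)
Step 6: enter (1,3), '.' pass, move left to (1,2)
Step 7: enter (1,2), '.' pass, move left to (1,1)
Step 8: enter (1,1), '.' pass, move left to (1,0)
Step 9: enter (1,0), '.' pass, move left to (1,-1)
Step 10: at (1,-1) — EXIT via left edge, pos 1
Path length (cell visits): 9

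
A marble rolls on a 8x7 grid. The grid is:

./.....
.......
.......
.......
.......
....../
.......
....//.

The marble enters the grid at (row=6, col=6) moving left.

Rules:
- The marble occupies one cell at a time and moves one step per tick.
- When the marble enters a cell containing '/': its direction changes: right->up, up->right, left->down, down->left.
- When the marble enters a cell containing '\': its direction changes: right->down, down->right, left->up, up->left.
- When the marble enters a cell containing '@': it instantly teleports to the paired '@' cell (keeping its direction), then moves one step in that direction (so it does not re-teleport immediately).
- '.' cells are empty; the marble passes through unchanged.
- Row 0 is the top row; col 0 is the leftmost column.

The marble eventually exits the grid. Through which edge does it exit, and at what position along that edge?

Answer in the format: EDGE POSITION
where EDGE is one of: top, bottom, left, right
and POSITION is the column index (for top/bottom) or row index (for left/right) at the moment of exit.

Step 1: enter (6,6), '.' pass, move left to (6,5)
Step 2: enter (6,5), '.' pass, move left to (6,4)
Step 3: enter (6,4), '.' pass, move left to (6,3)
Step 4: enter (6,3), '.' pass, move left to (6,2)
Step 5: enter (6,2), '.' pass, move left to (6,1)
Step 6: enter (6,1), '.' pass, move left to (6,0)
Step 7: enter (6,0), '.' pass, move left to (6,-1)
Step 8: at (6,-1) — EXIT via left edge, pos 6

Answer: left 6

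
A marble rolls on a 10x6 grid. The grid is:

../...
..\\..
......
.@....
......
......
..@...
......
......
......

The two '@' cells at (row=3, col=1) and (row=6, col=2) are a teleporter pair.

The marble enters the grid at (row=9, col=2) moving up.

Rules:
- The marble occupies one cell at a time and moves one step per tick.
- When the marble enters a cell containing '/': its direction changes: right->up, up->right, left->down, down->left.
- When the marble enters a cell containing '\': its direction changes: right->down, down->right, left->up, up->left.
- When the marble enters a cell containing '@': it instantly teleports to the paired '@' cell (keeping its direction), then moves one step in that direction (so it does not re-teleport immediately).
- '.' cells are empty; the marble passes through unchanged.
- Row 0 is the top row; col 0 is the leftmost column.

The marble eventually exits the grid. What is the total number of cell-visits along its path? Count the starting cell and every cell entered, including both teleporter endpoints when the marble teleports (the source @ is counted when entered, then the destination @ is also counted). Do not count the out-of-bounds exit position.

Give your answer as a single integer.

Step 1: enter (9,2), '.' pass, move up to (8,2)
Step 2: enter (8,2), '.' pass, move up to (7,2)
Step 3: enter (7,2), '.' pass, move up to (6,2)
Step 4: enter (6,2), '@' teleport (6,2)->(3,1), also enter (3,1), move up to (2,1)
Step 5: enter (2,1), '.' pass, move up to (1,1)
Step 6: enter (1,1), '.' pass, move up to (0,1)
Step 7: enter (0,1), '.' pass, move up to (-1,1)
Step 8: at (-1,1) — EXIT via top edge, pos 1
Path length (cell visits): 8

Answer: 8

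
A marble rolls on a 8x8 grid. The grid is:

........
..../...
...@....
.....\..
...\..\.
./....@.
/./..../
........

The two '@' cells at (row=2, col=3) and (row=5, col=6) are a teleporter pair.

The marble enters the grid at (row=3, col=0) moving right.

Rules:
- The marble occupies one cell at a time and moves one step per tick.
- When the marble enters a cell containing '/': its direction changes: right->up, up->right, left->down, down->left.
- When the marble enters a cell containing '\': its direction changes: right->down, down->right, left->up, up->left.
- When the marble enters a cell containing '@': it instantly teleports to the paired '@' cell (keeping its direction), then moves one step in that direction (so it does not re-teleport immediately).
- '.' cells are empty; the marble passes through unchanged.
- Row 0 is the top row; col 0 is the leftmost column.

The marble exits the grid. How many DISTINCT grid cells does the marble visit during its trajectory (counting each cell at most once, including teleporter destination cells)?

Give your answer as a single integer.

Answer: 10

Derivation:
Step 1: enter (3,0), '.' pass, move right to (3,1)
Step 2: enter (3,1), '.' pass, move right to (3,2)
Step 3: enter (3,2), '.' pass, move right to (3,3)
Step 4: enter (3,3), '.' pass, move right to (3,4)
Step 5: enter (3,4), '.' pass, move right to (3,5)
Step 6: enter (3,5), '\' deflects right->down, move down to (4,5)
Step 7: enter (4,5), '.' pass, move down to (5,5)
Step 8: enter (5,5), '.' pass, move down to (6,5)
Step 9: enter (6,5), '.' pass, move down to (7,5)
Step 10: enter (7,5), '.' pass, move down to (8,5)
Step 11: at (8,5) — EXIT via bottom edge, pos 5
Distinct cells visited: 10 (path length 10)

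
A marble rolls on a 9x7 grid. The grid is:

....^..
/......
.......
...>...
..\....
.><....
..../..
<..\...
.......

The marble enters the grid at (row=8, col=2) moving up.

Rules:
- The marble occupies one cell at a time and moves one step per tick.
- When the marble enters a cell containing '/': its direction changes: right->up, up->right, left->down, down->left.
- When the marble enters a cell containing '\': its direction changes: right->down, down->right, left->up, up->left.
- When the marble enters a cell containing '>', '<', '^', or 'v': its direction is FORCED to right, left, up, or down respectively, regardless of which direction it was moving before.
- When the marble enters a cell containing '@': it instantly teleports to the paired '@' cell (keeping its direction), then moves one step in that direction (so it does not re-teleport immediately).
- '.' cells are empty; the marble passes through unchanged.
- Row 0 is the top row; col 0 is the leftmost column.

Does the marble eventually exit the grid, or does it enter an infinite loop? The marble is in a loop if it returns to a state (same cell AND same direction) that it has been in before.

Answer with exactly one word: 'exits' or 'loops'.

Answer: loops

Derivation:
Step 1: enter (8,2), '.' pass, move up to (7,2)
Step 2: enter (7,2), '.' pass, move up to (6,2)
Step 3: enter (6,2), '.' pass, move up to (5,2)
Step 4: enter (5,2), '<' forces up->left, move left to (5,1)
Step 5: enter (5,1), '>' forces left->right, move right to (5,2)
Step 6: enter (5,2), '<' forces right->left, move left to (5,1)
Step 7: at (5,1) dir=left — LOOP DETECTED (seen before)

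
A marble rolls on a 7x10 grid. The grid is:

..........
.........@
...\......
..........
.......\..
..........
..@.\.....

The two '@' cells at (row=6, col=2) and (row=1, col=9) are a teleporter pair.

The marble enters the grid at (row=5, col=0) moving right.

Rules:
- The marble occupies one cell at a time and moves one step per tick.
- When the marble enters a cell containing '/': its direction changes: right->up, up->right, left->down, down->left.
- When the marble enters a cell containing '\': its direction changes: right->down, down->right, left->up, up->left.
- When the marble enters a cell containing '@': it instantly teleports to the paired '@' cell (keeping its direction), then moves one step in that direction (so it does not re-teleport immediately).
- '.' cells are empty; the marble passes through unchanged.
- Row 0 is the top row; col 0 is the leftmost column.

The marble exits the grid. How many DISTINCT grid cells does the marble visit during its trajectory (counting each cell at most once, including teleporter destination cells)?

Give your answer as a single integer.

Step 1: enter (5,0), '.' pass, move right to (5,1)
Step 2: enter (5,1), '.' pass, move right to (5,2)
Step 3: enter (5,2), '.' pass, move right to (5,3)
Step 4: enter (5,3), '.' pass, move right to (5,4)
Step 5: enter (5,4), '.' pass, move right to (5,5)
Step 6: enter (5,5), '.' pass, move right to (5,6)
Step 7: enter (5,6), '.' pass, move right to (5,7)
Step 8: enter (5,7), '.' pass, move right to (5,8)
Step 9: enter (5,8), '.' pass, move right to (5,9)
Step 10: enter (5,9), '.' pass, move right to (5,10)
Step 11: at (5,10) — EXIT via right edge, pos 5
Distinct cells visited: 10 (path length 10)

Answer: 10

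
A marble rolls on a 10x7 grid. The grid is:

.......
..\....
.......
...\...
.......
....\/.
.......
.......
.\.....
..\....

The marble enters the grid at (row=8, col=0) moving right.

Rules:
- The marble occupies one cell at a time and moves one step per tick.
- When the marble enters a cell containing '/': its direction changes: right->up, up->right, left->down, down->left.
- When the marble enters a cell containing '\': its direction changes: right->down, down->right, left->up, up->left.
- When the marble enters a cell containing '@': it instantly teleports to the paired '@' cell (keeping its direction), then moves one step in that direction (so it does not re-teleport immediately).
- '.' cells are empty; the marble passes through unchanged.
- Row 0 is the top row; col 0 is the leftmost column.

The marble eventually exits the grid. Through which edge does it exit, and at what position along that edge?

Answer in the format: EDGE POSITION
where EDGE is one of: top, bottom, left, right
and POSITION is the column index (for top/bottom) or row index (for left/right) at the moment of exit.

Answer: bottom 1

Derivation:
Step 1: enter (8,0), '.' pass, move right to (8,1)
Step 2: enter (8,1), '\' deflects right->down, move down to (9,1)
Step 3: enter (9,1), '.' pass, move down to (10,1)
Step 4: at (10,1) — EXIT via bottom edge, pos 1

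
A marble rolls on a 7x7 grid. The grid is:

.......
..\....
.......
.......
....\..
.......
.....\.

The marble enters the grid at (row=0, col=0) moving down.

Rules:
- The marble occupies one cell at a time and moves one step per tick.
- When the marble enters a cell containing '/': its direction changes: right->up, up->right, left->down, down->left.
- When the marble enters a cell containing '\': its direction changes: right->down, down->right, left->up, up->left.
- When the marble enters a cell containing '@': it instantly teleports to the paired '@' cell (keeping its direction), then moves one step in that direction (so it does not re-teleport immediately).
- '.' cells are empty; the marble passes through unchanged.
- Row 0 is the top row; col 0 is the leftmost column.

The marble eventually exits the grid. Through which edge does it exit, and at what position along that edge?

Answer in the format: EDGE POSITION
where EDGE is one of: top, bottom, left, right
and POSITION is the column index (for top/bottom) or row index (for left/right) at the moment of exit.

Answer: bottom 0

Derivation:
Step 1: enter (0,0), '.' pass, move down to (1,0)
Step 2: enter (1,0), '.' pass, move down to (2,0)
Step 3: enter (2,0), '.' pass, move down to (3,0)
Step 4: enter (3,0), '.' pass, move down to (4,0)
Step 5: enter (4,0), '.' pass, move down to (5,0)
Step 6: enter (5,0), '.' pass, move down to (6,0)
Step 7: enter (6,0), '.' pass, move down to (7,0)
Step 8: at (7,0) — EXIT via bottom edge, pos 0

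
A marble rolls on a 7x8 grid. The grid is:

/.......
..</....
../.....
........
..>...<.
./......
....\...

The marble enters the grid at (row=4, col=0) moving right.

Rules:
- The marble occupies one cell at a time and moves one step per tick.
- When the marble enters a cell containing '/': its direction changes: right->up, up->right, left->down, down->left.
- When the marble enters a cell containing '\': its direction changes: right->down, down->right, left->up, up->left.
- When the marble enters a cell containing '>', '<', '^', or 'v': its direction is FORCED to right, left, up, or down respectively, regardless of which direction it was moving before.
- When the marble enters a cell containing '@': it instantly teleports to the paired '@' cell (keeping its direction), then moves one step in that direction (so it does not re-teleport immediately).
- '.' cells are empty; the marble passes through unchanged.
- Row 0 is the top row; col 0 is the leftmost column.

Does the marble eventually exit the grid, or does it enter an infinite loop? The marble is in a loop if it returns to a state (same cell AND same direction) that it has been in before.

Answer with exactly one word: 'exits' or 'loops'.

Step 1: enter (4,0), '.' pass, move right to (4,1)
Step 2: enter (4,1), '.' pass, move right to (4,2)
Step 3: enter (4,2), '>' forces right->right, move right to (4,3)
Step 4: enter (4,3), '.' pass, move right to (4,4)
Step 5: enter (4,4), '.' pass, move right to (4,5)
Step 6: enter (4,5), '.' pass, move right to (4,6)
Step 7: enter (4,6), '<' forces right->left, move left to (4,5)
Step 8: enter (4,5), '.' pass, move left to (4,4)
Step 9: enter (4,4), '.' pass, move left to (4,3)
Step 10: enter (4,3), '.' pass, move left to (4,2)
Step 11: enter (4,2), '>' forces left->right, move right to (4,3)
Step 12: at (4,3) dir=right — LOOP DETECTED (seen before)

Answer: loops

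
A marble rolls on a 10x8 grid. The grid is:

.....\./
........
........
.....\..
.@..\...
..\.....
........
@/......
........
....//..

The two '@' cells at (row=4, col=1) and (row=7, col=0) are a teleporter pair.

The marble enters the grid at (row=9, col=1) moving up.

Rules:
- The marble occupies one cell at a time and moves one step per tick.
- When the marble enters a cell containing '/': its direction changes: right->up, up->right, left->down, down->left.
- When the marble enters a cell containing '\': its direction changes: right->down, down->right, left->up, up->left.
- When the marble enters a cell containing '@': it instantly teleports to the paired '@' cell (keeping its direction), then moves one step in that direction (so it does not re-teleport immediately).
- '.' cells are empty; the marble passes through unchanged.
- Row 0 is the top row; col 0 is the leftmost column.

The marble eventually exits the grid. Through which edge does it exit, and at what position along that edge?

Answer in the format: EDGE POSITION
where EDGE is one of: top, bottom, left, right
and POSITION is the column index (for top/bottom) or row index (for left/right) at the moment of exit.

Step 1: enter (9,1), '.' pass, move up to (8,1)
Step 2: enter (8,1), '.' pass, move up to (7,1)
Step 3: enter (7,1), '/' deflects up->right, move right to (7,2)
Step 4: enter (7,2), '.' pass, move right to (7,3)
Step 5: enter (7,3), '.' pass, move right to (7,4)
Step 6: enter (7,4), '.' pass, move right to (7,5)
Step 7: enter (7,5), '.' pass, move right to (7,6)
Step 8: enter (7,6), '.' pass, move right to (7,7)
Step 9: enter (7,7), '.' pass, move right to (7,8)
Step 10: at (7,8) — EXIT via right edge, pos 7

Answer: right 7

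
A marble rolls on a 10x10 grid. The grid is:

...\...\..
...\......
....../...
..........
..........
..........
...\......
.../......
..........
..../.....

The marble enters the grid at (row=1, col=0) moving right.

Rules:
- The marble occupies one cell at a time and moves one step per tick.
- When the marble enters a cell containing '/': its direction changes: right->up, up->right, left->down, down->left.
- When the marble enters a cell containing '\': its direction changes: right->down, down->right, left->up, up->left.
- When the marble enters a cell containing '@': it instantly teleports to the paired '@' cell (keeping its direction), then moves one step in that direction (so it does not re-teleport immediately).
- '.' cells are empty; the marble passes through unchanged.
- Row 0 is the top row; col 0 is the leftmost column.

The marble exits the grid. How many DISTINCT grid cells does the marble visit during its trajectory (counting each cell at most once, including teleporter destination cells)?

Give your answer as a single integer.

Step 1: enter (1,0), '.' pass, move right to (1,1)
Step 2: enter (1,1), '.' pass, move right to (1,2)
Step 3: enter (1,2), '.' pass, move right to (1,3)
Step 4: enter (1,3), '\' deflects right->down, move down to (2,3)
Step 5: enter (2,3), '.' pass, move down to (3,3)
Step 6: enter (3,3), '.' pass, move down to (4,3)
Step 7: enter (4,3), '.' pass, move down to (5,3)
Step 8: enter (5,3), '.' pass, move down to (6,3)
Step 9: enter (6,3), '\' deflects down->right, move right to (6,4)
Step 10: enter (6,4), '.' pass, move right to (6,5)
Step 11: enter (6,5), '.' pass, move right to (6,6)
Step 12: enter (6,6), '.' pass, move right to (6,7)
Step 13: enter (6,7), '.' pass, move right to (6,8)
Step 14: enter (6,8), '.' pass, move right to (6,9)
Step 15: enter (6,9), '.' pass, move right to (6,10)
Step 16: at (6,10) — EXIT via right edge, pos 6
Distinct cells visited: 15 (path length 15)

Answer: 15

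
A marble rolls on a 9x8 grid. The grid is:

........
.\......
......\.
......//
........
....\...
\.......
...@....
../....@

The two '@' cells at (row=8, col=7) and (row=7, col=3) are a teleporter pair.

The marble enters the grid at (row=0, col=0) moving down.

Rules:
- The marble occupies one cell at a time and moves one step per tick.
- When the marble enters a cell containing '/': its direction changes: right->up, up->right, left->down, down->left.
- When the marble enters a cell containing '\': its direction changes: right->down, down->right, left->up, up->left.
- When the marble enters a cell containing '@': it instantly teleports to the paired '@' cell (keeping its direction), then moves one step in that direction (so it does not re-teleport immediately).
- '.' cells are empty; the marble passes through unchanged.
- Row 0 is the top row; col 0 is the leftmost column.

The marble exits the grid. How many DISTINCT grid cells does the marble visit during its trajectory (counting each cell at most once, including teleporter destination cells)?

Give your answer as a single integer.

Step 1: enter (0,0), '.' pass, move down to (1,0)
Step 2: enter (1,0), '.' pass, move down to (2,0)
Step 3: enter (2,0), '.' pass, move down to (3,0)
Step 4: enter (3,0), '.' pass, move down to (4,0)
Step 5: enter (4,0), '.' pass, move down to (5,0)
Step 6: enter (5,0), '.' pass, move down to (6,0)
Step 7: enter (6,0), '\' deflects down->right, move right to (6,1)
Step 8: enter (6,1), '.' pass, move right to (6,2)
Step 9: enter (6,2), '.' pass, move right to (6,3)
Step 10: enter (6,3), '.' pass, move right to (6,4)
Step 11: enter (6,4), '.' pass, move right to (6,5)
Step 12: enter (6,5), '.' pass, move right to (6,6)
Step 13: enter (6,6), '.' pass, move right to (6,7)
Step 14: enter (6,7), '.' pass, move right to (6,8)
Step 15: at (6,8) — EXIT via right edge, pos 6
Distinct cells visited: 14 (path length 14)

Answer: 14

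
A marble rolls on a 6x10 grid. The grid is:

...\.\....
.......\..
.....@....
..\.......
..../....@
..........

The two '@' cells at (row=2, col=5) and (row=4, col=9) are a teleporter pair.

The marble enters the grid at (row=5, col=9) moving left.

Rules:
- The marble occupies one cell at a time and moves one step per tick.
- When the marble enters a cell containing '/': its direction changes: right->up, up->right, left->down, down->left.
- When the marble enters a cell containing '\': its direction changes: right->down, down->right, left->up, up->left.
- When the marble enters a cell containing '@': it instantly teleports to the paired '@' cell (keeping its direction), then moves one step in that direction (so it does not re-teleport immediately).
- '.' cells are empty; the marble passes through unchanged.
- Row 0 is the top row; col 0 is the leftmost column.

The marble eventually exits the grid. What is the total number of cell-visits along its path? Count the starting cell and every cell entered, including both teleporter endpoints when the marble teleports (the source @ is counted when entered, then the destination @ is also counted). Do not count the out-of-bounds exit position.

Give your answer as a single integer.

Step 1: enter (5,9), '.' pass, move left to (5,8)
Step 2: enter (5,8), '.' pass, move left to (5,7)
Step 3: enter (5,7), '.' pass, move left to (5,6)
Step 4: enter (5,6), '.' pass, move left to (5,5)
Step 5: enter (5,5), '.' pass, move left to (5,4)
Step 6: enter (5,4), '.' pass, move left to (5,3)
Step 7: enter (5,3), '.' pass, move left to (5,2)
Step 8: enter (5,2), '.' pass, move left to (5,1)
Step 9: enter (5,1), '.' pass, move left to (5,0)
Step 10: enter (5,0), '.' pass, move left to (5,-1)
Step 11: at (5,-1) — EXIT via left edge, pos 5
Path length (cell visits): 10

Answer: 10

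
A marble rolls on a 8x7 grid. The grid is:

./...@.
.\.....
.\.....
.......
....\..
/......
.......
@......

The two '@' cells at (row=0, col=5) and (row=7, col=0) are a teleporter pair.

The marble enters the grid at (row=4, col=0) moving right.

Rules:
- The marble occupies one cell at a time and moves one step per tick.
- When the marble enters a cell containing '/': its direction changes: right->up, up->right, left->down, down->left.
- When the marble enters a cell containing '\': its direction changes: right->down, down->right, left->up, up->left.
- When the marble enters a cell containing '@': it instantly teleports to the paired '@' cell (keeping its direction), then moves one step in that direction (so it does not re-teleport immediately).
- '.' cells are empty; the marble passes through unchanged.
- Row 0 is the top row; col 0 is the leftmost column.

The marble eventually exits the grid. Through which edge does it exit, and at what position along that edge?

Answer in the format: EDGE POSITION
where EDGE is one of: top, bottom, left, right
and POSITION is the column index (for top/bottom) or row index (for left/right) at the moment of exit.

Answer: bottom 4

Derivation:
Step 1: enter (4,0), '.' pass, move right to (4,1)
Step 2: enter (4,1), '.' pass, move right to (4,2)
Step 3: enter (4,2), '.' pass, move right to (4,3)
Step 4: enter (4,3), '.' pass, move right to (4,4)
Step 5: enter (4,4), '\' deflects right->down, move down to (5,4)
Step 6: enter (5,4), '.' pass, move down to (6,4)
Step 7: enter (6,4), '.' pass, move down to (7,4)
Step 8: enter (7,4), '.' pass, move down to (8,4)
Step 9: at (8,4) — EXIT via bottom edge, pos 4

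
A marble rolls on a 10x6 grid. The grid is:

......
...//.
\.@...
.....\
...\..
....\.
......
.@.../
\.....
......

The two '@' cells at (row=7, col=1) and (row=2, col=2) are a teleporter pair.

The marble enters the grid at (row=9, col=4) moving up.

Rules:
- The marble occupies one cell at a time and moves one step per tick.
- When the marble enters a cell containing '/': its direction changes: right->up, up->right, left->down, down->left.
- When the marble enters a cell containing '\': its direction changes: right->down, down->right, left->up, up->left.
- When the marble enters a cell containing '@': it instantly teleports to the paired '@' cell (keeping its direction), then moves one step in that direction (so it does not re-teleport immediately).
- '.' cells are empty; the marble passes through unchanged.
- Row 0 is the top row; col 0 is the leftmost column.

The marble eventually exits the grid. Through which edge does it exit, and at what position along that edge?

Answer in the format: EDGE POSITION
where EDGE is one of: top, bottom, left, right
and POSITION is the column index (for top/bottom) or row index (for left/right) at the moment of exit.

Step 1: enter (9,4), '.' pass, move up to (8,4)
Step 2: enter (8,4), '.' pass, move up to (7,4)
Step 3: enter (7,4), '.' pass, move up to (6,4)
Step 4: enter (6,4), '.' pass, move up to (5,4)
Step 5: enter (5,4), '\' deflects up->left, move left to (5,3)
Step 6: enter (5,3), '.' pass, move left to (5,2)
Step 7: enter (5,2), '.' pass, move left to (5,1)
Step 8: enter (5,1), '.' pass, move left to (5,0)
Step 9: enter (5,0), '.' pass, move left to (5,-1)
Step 10: at (5,-1) — EXIT via left edge, pos 5

Answer: left 5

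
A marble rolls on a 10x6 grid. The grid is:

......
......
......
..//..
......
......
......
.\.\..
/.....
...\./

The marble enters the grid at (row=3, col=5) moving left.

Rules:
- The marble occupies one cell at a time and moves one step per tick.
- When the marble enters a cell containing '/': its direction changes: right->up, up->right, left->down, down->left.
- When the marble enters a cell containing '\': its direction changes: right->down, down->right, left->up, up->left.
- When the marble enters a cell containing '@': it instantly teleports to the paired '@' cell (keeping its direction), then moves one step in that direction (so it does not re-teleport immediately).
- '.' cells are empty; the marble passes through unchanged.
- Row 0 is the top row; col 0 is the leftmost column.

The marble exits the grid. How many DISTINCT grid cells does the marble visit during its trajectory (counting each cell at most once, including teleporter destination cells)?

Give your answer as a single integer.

Step 1: enter (3,5), '.' pass, move left to (3,4)
Step 2: enter (3,4), '.' pass, move left to (3,3)
Step 3: enter (3,3), '/' deflects left->down, move down to (4,3)
Step 4: enter (4,3), '.' pass, move down to (5,3)
Step 5: enter (5,3), '.' pass, move down to (6,3)
Step 6: enter (6,3), '.' pass, move down to (7,3)
Step 7: enter (7,3), '\' deflects down->right, move right to (7,4)
Step 8: enter (7,4), '.' pass, move right to (7,5)
Step 9: enter (7,5), '.' pass, move right to (7,6)
Step 10: at (7,6) — EXIT via right edge, pos 7
Distinct cells visited: 9 (path length 9)

Answer: 9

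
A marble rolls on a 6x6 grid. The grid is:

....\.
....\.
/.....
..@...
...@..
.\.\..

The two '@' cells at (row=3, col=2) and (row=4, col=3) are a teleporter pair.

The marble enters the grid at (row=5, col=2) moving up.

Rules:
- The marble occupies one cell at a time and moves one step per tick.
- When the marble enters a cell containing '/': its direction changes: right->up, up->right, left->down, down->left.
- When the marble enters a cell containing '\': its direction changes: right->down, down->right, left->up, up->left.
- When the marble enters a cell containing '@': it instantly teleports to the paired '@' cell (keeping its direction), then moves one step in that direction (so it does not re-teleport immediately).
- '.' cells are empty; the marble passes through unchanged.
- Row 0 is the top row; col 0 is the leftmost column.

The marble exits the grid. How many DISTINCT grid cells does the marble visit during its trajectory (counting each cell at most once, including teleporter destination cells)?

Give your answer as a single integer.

Step 1: enter (5,2), '.' pass, move up to (4,2)
Step 2: enter (4,2), '.' pass, move up to (3,2)
Step 3: enter (3,2), '@' teleport (3,2)->(4,3), also enter (4,3), move up to (3,3)
Step 4: enter (3,3), '.' pass, move up to (2,3)
Step 5: enter (2,3), '.' pass, move up to (1,3)
Step 6: enter (1,3), '.' pass, move up to (0,3)
Step 7: enter (0,3), '.' pass, move up to (-1,3)
Step 8: at (-1,3) — EXIT via top edge, pos 3
Distinct cells visited: 8 (path length 8)

Answer: 8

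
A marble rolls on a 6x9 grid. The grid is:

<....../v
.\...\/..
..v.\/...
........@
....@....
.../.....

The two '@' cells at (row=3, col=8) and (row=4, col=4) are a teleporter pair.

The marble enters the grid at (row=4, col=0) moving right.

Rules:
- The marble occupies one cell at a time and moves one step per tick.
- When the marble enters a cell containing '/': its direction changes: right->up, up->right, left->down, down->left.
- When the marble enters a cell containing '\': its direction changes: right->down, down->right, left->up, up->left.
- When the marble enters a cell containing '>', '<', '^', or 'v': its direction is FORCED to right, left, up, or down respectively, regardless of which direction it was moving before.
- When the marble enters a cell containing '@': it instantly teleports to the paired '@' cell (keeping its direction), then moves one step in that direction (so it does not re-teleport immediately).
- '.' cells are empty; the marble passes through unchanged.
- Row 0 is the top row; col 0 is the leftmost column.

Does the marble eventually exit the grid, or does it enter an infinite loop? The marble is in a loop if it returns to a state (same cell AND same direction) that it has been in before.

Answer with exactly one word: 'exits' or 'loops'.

Answer: exits

Derivation:
Step 1: enter (4,0), '.' pass, move right to (4,1)
Step 2: enter (4,1), '.' pass, move right to (4,2)
Step 3: enter (4,2), '.' pass, move right to (4,3)
Step 4: enter (4,3), '.' pass, move right to (4,4)
Step 5: enter (4,4), '@' teleport (4,4)->(3,8), also enter (3,8), move right to (3,9)
Step 6: at (3,9) — EXIT via right edge, pos 3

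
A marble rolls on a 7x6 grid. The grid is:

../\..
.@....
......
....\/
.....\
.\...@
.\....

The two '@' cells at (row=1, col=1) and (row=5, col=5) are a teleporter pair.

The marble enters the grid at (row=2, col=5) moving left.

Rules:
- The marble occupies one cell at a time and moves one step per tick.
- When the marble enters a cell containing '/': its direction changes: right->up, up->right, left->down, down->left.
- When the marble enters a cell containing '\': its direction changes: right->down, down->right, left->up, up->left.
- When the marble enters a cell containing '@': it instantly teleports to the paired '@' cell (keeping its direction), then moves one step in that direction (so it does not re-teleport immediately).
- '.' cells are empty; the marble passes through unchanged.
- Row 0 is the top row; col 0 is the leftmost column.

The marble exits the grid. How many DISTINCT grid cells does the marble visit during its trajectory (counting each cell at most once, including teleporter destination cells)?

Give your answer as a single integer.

Answer: 6

Derivation:
Step 1: enter (2,5), '.' pass, move left to (2,4)
Step 2: enter (2,4), '.' pass, move left to (2,3)
Step 3: enter (2,3), '.' pass, move left to (2,2)
Step 4: enter (2,2), '.' pass, move left to (2,1)
Step 5: enter (2,1), '.' pass, move left to (2,0)
Step 6: enter (2,0), '.' pass, move left to (2,-1)
Step 7: at (2,-1) — EXIT via left edge, pos 2
Distinct cells visited: 6 (path length 6)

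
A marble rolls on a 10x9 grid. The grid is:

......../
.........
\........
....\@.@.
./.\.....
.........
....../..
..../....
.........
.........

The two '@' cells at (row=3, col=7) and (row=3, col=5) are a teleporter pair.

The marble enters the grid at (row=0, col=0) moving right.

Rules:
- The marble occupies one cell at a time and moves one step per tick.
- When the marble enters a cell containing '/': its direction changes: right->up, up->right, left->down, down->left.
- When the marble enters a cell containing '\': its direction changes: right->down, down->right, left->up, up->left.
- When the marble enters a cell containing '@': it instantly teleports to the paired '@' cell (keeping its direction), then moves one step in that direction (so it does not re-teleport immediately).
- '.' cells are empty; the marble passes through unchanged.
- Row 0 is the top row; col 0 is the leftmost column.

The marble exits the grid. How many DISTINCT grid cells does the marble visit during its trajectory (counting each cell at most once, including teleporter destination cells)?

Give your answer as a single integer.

Answer: 9

Derivation:
Step 1: enter (0,0), '.' pass, move right to (0,1)
Step 2: enter (0,1), '.' pass, move right to (0,2)
Step 3: enter (0,2), '.' pass, move right to (0,3)
Step 4: enter (0,3), '.' pass, move right to (0,4)
Step 5: enter (0,4), '.' pass, move right to (0,5)
Step 6: enter (0,5), '.' pass, move right to (0,6)
Step 7: enter (0,6), '.' pass, move right to (0,7)
Step 8: enter (0,7), '.' pass, move right to (0,8)
Step 9: enter (0,8), '/' deflects right->up, move up to (-1,8)
Step 10: at (-1,8) — EXIT via top edge, pos 8
Distinct cells visited: 9 (path length 9)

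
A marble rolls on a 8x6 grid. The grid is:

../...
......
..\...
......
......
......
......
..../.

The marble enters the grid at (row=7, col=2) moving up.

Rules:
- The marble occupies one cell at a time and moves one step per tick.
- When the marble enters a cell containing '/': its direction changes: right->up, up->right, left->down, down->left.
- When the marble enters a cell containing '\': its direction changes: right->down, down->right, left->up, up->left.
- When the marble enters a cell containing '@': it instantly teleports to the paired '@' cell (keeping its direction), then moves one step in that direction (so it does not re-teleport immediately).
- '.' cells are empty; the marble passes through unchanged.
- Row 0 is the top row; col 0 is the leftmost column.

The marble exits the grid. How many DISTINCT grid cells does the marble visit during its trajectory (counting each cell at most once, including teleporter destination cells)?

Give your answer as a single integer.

Answer: 8

Derivation:
Step 1: enter (7,2), '.' pass, move up to (6,2)
Step 2: enter (6,2), '.' pass, move up to (5,2)
Step 3: enter (5,2), '.' pass, move up to (4,2)
Step 4: enter (4,2), '.' pass, move up to (3,2)
Step 5: enter (3,2), '.' pass, move up to (2,2)
Step 6: enter (2,2), '\' deflects up->left, move left to (2,1)
Step 7: enter (2,1), '.' pass, move left to (2,0)
Step 8: enter (2,0), '.' pass, move left to (2,-1)
Step 9: at (2,-1) — EXIT via left edge, pos 2
Distinct cells visited: 8 (path length 8)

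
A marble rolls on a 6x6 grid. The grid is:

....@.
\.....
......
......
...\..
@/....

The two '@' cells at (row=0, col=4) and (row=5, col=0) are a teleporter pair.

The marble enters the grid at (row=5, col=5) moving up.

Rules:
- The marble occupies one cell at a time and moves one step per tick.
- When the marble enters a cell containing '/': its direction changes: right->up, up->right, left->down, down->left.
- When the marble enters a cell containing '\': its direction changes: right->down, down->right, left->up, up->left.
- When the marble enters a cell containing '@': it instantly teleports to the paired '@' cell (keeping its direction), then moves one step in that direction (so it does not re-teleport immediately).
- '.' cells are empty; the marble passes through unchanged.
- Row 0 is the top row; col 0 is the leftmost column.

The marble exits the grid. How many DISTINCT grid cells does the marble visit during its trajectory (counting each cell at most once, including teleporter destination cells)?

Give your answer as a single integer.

Answer: 6

Derivation:
Step 1: enter (5,5), '.' pass, move up to (4,5)
Step 2: enter (4,5), '.' pass, move up to (3,5)
Step 3: enter (3,5), '.' pass, move up to (2,5)
Step 4: enter (2,5), '.' pass, move up to (1,5)
Step 5: enter (1,5), '.' pass, move up to (0,5)
Step 6: enter (0,5), '.' pass, move up to (-1,5)
Step 7: at (-1,5) — EXIT via top edge, pos 5
Distinct cells visited: 6 (path length 6)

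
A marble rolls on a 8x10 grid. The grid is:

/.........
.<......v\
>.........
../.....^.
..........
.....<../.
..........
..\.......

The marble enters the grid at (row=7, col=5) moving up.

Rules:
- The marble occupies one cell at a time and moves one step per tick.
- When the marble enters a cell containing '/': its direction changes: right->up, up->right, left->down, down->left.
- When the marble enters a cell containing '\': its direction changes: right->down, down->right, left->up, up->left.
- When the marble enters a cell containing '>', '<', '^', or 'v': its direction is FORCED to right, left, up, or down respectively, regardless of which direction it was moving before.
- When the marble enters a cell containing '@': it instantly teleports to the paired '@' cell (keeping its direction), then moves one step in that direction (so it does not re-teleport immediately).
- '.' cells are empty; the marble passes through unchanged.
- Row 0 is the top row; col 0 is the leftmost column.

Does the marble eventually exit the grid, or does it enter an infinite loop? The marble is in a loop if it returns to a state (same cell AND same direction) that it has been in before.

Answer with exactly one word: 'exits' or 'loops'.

Step 1: enter (7,5), '.' pass, move up to (6,5)
Step 2: enter (6,5), '.' pass, move up to (5,5)
Step 3: enter (5,5), '<' forces up->left, move left to (5,4)
Step 4: enter (5,4), '.' pass, move left to (5,3)
Step 5: enter (5,3), '.' pass, move left to (5,2)
Step 6: enter (5,2), '.' pass, move left to (5,1)
Step 7: enter (5,1), '.' pass, move left to (5,0)
Step 8: enter (5,0), '.' pass, move left to (5,-1)
Step 9: at (5,-1) — EXIT via left edge, pos 5

Answer: exits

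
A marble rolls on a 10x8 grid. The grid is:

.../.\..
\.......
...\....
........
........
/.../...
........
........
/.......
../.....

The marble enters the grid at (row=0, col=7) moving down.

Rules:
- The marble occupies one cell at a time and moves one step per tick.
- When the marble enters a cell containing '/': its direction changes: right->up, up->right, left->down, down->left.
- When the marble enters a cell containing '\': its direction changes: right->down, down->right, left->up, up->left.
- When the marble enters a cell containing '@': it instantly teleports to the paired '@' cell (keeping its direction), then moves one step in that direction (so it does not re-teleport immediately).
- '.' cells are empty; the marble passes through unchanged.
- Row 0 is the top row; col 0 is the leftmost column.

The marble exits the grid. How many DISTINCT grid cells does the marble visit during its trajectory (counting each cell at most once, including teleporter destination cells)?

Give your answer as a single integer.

Answer: 10

Derivation:
Step 1: enter (0,7), '.' pass, move down to (1,7)
Step 2: enter (1,7), '.' pass, move down to (2,7)
Step 3: enter (2,7), '.' pass, move down to (3,7)
Step 4: enter (3,7), '.' pass, move down to (4,7)
Step 5: enter (4,7), '.' pass, move down to (5,7)
Step 6: enter (5,7), '.' pass, move down to (6,7)
Step 7: enter (6,7), '.' pass, move down to (7,7)
Step 8: enter (7,7), '.' pass, move down to (8,7)
Step 9: enter (8,7), '.' pass, move down to (9,7)
Step 10: enter (9,7), '.' pass, move down to (10,7)
Step 11: at (10,7) — EXIT via bottom edge, pos 7
Distinct cells visited: 10 (path length 10)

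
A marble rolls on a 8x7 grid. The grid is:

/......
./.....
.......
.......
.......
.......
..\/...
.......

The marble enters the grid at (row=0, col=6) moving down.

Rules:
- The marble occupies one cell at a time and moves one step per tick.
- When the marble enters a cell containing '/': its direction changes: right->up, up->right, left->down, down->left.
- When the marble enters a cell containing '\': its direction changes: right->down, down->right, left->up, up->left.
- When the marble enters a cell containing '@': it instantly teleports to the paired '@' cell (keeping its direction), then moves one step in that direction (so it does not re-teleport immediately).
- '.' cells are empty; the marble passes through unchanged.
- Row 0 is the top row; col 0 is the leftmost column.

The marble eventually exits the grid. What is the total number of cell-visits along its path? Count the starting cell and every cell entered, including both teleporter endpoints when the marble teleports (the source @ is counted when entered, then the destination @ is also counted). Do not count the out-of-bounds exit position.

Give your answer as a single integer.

Step 1: enter (0,6), '.' pass, move down to (1,6)
Step 2: enter (1,6), '.' pass, move down to (2,6)
Step 3: enter (2,6), '.' pass, move down to (3,6)
Step 4: enter (3,6), '.' pass, move down to (4,6)
Step 5: enter (4,6), '.' pass, move down to (5,6)
Step 6: enter (5,6), '.' pass, move down to (6,6)
Step 7: enter (6,6), '.' pass, move down to (7,6)
Step 8: enter (7,6), '.' pass, move down to (8,6)
Step 9: at (8,6) — EXIT via bottom edge, pos 6
Path length (cell visits): 8

Answer: 8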